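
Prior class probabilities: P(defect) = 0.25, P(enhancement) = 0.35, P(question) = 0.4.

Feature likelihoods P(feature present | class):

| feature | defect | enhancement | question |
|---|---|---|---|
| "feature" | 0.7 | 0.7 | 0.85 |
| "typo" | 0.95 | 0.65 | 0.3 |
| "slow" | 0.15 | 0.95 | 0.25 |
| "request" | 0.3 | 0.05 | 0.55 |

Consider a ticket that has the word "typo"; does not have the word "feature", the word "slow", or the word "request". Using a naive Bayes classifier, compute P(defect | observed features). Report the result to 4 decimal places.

defect: 0.25 × (1−0.7) × 0.95 × (1−0.15) × (1−0.3) = 0.04239375
enhancement: 0.35 × (1−0.7) × 0.65 × (1−0.95) × (1−0.05) = 0.003241875
question: 0.4 × (1−0.85) × 0.3 × (1−0.25) × (1−0.55) = 0.006075
P(defect | x) = 0.04239375 / 0.051710625 ≈ 0.8198

0.8198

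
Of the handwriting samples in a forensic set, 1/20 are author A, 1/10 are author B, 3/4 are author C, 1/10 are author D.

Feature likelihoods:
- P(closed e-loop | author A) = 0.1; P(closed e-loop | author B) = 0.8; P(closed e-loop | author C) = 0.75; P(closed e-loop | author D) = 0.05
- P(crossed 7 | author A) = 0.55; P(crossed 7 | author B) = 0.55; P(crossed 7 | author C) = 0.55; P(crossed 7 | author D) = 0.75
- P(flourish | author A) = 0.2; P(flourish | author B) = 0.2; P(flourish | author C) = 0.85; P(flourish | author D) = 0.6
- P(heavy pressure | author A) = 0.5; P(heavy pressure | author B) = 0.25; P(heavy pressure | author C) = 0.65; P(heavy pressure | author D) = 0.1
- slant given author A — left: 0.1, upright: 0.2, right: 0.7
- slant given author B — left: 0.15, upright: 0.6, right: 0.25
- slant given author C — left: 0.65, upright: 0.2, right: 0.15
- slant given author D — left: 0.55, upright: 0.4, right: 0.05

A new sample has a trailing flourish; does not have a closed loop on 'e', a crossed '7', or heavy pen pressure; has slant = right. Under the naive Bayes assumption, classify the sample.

author C

author A: 0.05 × (1−0.1) × (1−0.55) × 0.2 × (1−0.5) × 0.7 = 0.0014175
author B: 0.1 × (1−0.8) × (1−0.55) × 0.2 × (1−0.25) × 0.25 = 0.0003375
author C: 0.75 × (1−0.75) × (1−0.55) × 0.85 × (1−0.65) × 0.15 = 0.003765234375
author D: 0.1 × (1−0.05) × (1−0.75) × 0.6 × (1−0.1) × 0.05 = 0.00064125
Highest score → author C.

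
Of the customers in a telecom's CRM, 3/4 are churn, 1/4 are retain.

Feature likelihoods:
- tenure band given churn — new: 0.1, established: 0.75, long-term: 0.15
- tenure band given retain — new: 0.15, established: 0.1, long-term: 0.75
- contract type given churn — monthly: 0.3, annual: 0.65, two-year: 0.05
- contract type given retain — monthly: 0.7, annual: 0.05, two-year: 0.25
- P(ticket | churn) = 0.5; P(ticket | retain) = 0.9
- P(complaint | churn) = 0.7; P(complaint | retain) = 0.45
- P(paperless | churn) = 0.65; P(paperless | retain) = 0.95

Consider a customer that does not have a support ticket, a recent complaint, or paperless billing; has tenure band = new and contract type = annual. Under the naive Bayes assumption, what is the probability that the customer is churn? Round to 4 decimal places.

0.9980

churn: 0.75 × 0.1 × 0.65 × (1−0.5) × (1−0.7) × (1−0.65) = 0.002559375
retain: 0.25 × 0.15 × 0.05 × (1−0.9) × (1−0.45) × (1−0.95) = 0.00000515625
P(churn | x) = 0.002559375 / 0.00256453125 ≈ 0.9980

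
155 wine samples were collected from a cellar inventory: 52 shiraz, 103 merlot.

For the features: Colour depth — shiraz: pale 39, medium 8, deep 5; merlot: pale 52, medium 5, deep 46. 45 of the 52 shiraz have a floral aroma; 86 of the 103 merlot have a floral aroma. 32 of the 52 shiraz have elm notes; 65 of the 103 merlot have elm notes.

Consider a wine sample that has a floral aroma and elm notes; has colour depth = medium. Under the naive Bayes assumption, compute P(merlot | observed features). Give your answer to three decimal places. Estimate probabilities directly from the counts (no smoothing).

shiraz: (52/155) × (8/52) × (45/52) × (32/52) ≈ 0.0274862
merlot: (103/155) × (5/103) × (86/103) × (65/103) ≈ 0.0169971
P(merlot | x) = 0.0169971 / 0.0444833 ≈ 0.382

0.382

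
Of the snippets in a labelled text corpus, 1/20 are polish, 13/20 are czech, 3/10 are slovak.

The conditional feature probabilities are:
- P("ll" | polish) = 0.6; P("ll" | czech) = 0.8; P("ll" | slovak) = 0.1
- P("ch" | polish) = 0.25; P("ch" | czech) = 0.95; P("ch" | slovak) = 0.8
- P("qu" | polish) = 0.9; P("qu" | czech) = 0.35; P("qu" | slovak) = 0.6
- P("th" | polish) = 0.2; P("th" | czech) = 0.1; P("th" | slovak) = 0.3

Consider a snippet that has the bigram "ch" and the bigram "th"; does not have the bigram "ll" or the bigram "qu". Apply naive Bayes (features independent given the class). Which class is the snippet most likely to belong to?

slovak

polish: 0.05 × (1−0.6) × 0.25 × (1−0.9) × 0.2 = 0.0001
czech: 0.65 × (1−0.8) × 0.95 × (1−0.35) × 0.1 = 0.0080275
slovak: 0.3 × (1−0.1) × 0.8 × (1−0.6) × 0.3 = 0.02592
Highest score → slovak.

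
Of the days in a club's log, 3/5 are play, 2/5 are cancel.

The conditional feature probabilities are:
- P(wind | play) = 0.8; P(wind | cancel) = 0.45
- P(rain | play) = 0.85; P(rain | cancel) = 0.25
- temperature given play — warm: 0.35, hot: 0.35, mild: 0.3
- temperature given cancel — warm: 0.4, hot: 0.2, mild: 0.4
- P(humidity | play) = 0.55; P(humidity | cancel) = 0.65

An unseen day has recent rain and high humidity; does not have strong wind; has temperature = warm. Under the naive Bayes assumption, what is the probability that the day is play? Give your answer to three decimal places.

0.579

play: 0.6 × (1−0.8) × 0.85 × 0.35 × 0.55 = 0.019635
cancel: 0.4 × (1−0.45) × 0.25 × 0.4 × 0.65 = 0.0143
P(play | x) = 0.019635 / 0.033935 ≈ 0.579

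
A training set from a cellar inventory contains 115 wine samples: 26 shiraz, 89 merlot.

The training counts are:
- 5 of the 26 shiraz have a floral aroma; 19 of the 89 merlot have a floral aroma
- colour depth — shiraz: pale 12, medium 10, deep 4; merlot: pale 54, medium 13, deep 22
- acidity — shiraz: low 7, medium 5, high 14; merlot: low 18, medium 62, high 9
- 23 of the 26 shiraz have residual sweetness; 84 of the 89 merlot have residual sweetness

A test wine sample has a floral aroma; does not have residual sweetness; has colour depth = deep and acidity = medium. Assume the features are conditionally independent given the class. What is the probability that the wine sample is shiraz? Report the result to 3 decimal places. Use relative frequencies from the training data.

0.085

shiraz: (26/115) × (5/26) × (4/26) × (5/26) × (3/26) ≈ 0.000148424
merlot: (89/115) × (19/89) × (22/89) × (62/89) × (5/89) ≈ 0.00159834
P(shiraz | x) = 0.000148424 / 0.001746764 ≈ 0.085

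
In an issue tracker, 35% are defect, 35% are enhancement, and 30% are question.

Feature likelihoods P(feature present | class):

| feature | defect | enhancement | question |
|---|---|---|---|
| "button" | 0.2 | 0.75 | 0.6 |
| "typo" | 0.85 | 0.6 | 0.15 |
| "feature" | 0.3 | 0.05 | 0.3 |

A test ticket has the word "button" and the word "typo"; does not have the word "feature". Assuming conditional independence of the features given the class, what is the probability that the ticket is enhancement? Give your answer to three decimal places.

defect: 0.35 × 0.2 × 0.85 × (1−0.3) = 0.04165
enhancement: 0.35 × 0.75 × 0.6 × (1−0.05) = 0.149625
question: 0.3 × 0.6 × 0.15 × (1−0.3) = 0.0189
P(enhancement | x) = 0.149625 / 0.210175 ≈ 0.712

0.712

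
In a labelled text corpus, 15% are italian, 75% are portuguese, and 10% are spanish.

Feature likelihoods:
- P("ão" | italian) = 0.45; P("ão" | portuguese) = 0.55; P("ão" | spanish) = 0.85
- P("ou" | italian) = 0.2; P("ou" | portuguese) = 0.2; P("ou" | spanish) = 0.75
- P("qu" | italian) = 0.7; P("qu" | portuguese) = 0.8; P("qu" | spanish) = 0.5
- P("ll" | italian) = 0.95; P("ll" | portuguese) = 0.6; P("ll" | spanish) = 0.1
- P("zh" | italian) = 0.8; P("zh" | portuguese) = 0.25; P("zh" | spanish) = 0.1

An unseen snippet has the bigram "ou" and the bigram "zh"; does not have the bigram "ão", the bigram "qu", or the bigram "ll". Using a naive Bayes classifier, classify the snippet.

portuguese

italian: 0.15 × (1−0.45) × 0.2 × (1−0.7) × (1−0.95) × 0.8 = 0.000198
portuguese: 0.75 × (1−0.55) × 0.2 × (1−0.8) × (1−0.6) × 0.25 = 0.00135
spanish: 0.1 × (1−0.85) × 0.75 × (1−0.5) × (1−0.1) × 0.1 = 0.00050625
Highest score → portuguese.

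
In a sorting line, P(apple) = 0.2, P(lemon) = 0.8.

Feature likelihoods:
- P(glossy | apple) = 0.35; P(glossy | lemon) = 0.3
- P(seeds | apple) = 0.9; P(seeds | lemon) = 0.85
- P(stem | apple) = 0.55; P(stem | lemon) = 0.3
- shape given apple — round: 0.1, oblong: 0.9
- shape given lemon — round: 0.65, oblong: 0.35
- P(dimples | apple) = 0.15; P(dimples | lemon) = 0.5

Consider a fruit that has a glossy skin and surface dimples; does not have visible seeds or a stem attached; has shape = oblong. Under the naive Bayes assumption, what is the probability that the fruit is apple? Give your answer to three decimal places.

0.088

apple: 0.2 × 0.35 × (1−0.9) × (1−0.55) × 0.9 × 0.15 = 0.00042525
lemon: 0.8 × 0.3 × (1−0.85) × (1−0.3) × 0.35 × 0.5 = 0.00441
P(apple | x) = 0.00042525 / 0.00483525 ≈ 0.088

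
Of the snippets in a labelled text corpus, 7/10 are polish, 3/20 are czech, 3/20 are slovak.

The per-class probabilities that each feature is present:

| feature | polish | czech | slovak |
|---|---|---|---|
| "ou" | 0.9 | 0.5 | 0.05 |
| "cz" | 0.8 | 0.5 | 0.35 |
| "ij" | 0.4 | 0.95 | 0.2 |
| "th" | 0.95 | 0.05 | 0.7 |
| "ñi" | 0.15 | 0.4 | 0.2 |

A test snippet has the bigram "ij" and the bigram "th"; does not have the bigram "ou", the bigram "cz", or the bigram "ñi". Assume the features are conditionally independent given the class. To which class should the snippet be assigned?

slovak

polish: 0.7 × (1−0.9) × (1−0.8) × 0.4 × 0.95 × (1−0.15) = 0.004522
czech: 0.15 × (1−0.5) × (1−0.5) × 0.95 × 0.05 × (1−0.4) = 0.00106875
slovak: 0.15 × (1−0.05) × (1−0.35) × 0.2 × 0.7 × (1−0.2) = 0.010374
Highest score → slovak.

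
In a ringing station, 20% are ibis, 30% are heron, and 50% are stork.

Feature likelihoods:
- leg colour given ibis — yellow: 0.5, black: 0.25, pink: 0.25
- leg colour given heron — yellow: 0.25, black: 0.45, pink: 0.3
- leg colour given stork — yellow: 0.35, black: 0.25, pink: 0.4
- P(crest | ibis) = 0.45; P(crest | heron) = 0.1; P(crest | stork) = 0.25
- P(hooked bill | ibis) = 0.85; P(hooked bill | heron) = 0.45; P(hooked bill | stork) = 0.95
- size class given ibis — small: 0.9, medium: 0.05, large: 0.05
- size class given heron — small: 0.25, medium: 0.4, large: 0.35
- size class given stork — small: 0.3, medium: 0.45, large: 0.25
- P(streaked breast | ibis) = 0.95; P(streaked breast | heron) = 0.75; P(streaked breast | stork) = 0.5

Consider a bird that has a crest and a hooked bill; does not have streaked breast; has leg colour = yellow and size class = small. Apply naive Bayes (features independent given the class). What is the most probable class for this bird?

ibis: 0.2 × 0.5 × 0.45 × 0.85 × 0.9 × (1−0.95) = 0.00172125
heron: 0.3 × 0.25 × 0.1 × 0.45 × 0.25 × (1−0.75) = 0.0002109375
stork: 0.5 × 0.35 × 0.25 × 0.95 × 0.3 × (1−0.5) = 0.006234375
Highest score → stork.

stork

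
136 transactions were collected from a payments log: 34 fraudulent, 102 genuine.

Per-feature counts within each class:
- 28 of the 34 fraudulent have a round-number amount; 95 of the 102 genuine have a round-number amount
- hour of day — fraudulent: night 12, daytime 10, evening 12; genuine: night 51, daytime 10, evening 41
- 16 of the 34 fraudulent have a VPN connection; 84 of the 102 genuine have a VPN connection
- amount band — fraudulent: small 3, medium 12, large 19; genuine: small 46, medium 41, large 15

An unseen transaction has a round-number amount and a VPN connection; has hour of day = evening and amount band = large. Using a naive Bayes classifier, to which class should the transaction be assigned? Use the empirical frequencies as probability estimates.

fraudulent: (34/136) × (28/34) × (12/34) × (16/34) × (19/34) ≈ 0.019109
genuine: (102/136) × (95/102) × (41/102) × (84/102) × (15/102) ≈ 0.0340047
Highest score → genuine.

genuine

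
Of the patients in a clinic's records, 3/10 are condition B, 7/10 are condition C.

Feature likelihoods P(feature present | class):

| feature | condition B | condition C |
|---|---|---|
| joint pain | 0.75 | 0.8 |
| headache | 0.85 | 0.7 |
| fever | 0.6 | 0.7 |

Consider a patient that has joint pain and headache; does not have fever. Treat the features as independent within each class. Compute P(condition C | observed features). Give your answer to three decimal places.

0.606

condition B: 0.3 × 0.75 × 0.85 × (1−0.6) = 0.0765
condition C: 0.7 × 0.8 × 0.7 × (1−0.7) = 0.1176
P(condition C | x) = 0.1176 / 0.1941 ≈ 0.606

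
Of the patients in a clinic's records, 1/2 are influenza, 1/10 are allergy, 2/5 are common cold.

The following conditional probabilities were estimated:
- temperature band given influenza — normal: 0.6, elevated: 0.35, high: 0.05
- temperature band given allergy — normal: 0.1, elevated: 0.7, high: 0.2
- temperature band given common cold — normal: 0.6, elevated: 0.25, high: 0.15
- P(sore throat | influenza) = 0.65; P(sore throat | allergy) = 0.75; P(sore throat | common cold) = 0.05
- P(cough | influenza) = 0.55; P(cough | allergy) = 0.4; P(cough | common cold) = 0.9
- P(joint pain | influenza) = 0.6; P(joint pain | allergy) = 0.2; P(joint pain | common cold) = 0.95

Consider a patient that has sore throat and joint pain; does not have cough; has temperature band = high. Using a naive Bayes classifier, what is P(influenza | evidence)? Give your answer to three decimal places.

influenza: 0.5 × 0.05 × 0.65 × (1−0.55) × 0.6 = 0.0043875
allergy: 0.1 × 0.2 × 0.75 × (1−0.4) × 0.2 = 0.0018
common cold: 0.4 × 0.15 × 0.05 × (1−0.9) × 0.95 = 0.000285
P(influenza | x) = 0.0043875 / 0.0064725 ≈ 0.678

0.678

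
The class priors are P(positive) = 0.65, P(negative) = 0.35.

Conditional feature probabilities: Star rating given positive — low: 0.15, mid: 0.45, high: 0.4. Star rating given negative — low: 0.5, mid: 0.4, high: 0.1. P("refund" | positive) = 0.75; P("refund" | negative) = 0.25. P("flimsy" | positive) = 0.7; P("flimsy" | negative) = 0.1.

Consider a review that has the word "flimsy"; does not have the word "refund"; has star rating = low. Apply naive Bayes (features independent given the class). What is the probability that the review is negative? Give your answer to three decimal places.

0.435

positive: 0.65 × 0.15 × (1−0.75) × 0.7 = 0.0170625
negative: 0.35 × 0.5 × (1−0.25) × 0.1 = 0.013125
P(negative | x) = 0.013125 / 0.0301875 ≈ 0.435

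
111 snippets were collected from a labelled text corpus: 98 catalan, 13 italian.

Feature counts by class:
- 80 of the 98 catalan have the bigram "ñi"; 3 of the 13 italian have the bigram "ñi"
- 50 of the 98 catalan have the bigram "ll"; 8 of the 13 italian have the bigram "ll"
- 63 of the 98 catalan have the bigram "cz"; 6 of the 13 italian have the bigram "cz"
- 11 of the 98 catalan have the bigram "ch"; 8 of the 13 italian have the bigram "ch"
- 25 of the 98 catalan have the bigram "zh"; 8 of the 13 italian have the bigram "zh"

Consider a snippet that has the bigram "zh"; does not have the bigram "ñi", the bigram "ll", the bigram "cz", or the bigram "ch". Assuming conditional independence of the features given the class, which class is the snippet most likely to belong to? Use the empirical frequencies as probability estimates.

catalan: (98/111) × (18/98) × (48/98) × (35/98) × (87/98) × (25/98) ≈ 0.00642412
italian: (13/111) × (10/13) × (5/13) × (7/13) × (5/13) × (8/13) ≈ 0.00441603
Highest score → catalan.

catalan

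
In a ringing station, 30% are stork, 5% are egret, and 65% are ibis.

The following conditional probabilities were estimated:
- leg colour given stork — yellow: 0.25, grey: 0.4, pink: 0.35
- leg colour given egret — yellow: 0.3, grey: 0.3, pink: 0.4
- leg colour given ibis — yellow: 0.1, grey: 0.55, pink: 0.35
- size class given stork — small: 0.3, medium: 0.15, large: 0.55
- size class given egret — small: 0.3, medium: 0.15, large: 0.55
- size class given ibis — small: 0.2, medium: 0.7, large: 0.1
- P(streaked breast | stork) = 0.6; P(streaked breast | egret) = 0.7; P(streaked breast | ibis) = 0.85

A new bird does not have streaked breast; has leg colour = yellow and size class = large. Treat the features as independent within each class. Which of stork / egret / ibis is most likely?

stork: 0.3 × 0.25 × 0.55 × (1−0.6) = 0.0165
egret: 0.05 × 0.3 × 0.55 × (1−0.7) = 0.002475
ibis: 0.65 × 0.1 × 0.1 × (1−0.85) = 0.000975
Highest score → stork.

stork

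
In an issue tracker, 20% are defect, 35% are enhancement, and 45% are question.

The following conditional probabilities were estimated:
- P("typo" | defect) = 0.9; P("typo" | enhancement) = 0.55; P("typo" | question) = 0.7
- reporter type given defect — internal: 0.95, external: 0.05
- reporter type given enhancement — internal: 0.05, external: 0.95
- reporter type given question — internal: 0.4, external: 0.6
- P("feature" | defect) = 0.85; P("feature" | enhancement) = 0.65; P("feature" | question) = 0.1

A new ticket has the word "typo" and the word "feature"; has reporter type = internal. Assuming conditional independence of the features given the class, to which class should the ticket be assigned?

defect

defect: 0.2 × 0.9 × 0.95 × 0.85 = 0.14535
enhancement: 0.35 × 0.55 × 0.05 × 0.65 = 0.00625625
question: 0.45 × 0.7 × 0.4 × 0.1 = 0.0126
Highest score → defect.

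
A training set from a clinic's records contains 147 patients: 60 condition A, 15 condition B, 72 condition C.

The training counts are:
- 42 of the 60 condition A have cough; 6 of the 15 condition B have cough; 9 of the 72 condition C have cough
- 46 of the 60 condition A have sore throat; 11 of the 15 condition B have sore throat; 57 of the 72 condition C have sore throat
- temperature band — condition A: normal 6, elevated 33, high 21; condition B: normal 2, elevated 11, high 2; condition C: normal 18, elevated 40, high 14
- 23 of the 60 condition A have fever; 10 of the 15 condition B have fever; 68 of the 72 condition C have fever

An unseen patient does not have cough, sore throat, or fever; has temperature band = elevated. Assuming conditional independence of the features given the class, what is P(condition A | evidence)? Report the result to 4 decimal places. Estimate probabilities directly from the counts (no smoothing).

0.5895

condition A: (60/147) × (18/60) × (14/60) × (33/60) × (37/60) ≈ 0.00969048
condition B: (15/147) × (9/15) × (4/15) × (11/15) × (5/15) ≈ 0.00399093
condition C: (72/147) × (63/72) × (15/72) × (40/72) × (4/72) ≈ 0.00275573
P(condition A | x) = 0.00969048 / 0.01643714 ≈ 0.5895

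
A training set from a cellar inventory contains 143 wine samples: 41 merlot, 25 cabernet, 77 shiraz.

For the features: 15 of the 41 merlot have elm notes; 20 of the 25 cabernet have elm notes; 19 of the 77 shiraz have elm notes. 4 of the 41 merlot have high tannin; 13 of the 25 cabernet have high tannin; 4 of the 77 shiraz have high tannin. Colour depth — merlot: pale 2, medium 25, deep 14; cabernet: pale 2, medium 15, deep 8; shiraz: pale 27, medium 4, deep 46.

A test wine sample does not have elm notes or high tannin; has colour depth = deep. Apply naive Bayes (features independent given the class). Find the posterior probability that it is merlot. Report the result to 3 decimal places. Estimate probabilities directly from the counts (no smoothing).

merlot: (41/143) × (26/41) × (37/41) × (14/41) ≈ 0.0560273
cabernet: (25/143) × (5/25) × (12/25) × (8/25) ≈ 0.00537063
shiraz: (77/143) × (58/77) × (73/77) × (46/77) ≈ 0.229716
P(merlot | x) = 0.0560273 / 0.29111393 ≈ 0.192

0.192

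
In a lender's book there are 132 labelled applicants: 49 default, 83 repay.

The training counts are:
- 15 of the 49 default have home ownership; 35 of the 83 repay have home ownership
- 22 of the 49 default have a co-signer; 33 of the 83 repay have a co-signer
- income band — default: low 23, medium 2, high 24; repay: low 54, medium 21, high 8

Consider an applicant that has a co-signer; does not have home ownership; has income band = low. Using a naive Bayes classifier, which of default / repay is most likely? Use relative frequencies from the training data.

repay

default: (49/132) × (34/49) × (22/49) × (23/49) ≈ 0.0542829
repay: (83/132) × (48/83) × (33/83) × (54/83) ≈ 0.094063
Highest score → repay.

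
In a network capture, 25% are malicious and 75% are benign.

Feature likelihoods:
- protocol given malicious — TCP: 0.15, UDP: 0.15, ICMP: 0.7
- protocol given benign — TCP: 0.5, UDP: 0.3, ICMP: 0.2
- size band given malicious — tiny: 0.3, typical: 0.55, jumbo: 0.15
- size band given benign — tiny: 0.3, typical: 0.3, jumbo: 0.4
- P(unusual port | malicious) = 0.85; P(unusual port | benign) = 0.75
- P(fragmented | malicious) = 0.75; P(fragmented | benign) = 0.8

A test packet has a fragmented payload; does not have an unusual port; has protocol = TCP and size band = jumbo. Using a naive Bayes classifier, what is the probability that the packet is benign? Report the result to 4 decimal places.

malicious: 0.25 × 0.15 × 0.15 × (1−0.85) × 0.75 = 0.0006328125
benign: 0.75 × 0.5 × 0.4 × (1−0.75) × 0.8 = 0.03
P(benign | x) = 0.03 / 0.0306328125 ≈ 0.9793

0.9793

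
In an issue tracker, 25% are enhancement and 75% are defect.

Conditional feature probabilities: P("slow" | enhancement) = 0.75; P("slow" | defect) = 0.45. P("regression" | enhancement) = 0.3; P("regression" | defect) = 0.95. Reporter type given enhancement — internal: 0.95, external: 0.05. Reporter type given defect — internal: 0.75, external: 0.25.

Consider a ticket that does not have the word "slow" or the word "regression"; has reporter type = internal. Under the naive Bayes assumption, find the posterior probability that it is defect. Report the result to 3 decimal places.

enhancement: 0.25 × (1−0.75) × (1−0.3) × 0.95 = 0.0415625
defect: 0.75 × (1−0.45) × (1−0.95) × 0.75 = 0.01546875
P(defect | x) = 0.01546875 / 0.05703125 ≈ 0.271

0.271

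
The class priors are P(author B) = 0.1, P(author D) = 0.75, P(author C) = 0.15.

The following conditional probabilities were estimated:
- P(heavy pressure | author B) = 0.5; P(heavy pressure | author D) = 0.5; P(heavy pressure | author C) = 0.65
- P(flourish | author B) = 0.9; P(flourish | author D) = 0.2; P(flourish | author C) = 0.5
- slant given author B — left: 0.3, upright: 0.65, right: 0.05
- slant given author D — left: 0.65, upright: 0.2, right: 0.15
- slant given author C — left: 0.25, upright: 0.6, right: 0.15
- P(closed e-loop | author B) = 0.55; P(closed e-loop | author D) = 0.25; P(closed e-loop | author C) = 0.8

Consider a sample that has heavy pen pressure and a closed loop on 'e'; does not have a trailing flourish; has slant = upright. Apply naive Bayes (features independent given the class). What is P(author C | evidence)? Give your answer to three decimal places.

author B: 0.1 × 0.5 × (1−0.9) × 0.65 × 0.55 = 0.0017875
author D: 0.75 × 0.5 × (1−0.2) × 0.2 × 0.25 = 0.015
author C: 0.15 × 0.65 × (1−0.5) × 0.6 × 0.8 = 0.0234
P(author C | x) = 0.0234 / 0.0401875 ≈ 0.582

0.582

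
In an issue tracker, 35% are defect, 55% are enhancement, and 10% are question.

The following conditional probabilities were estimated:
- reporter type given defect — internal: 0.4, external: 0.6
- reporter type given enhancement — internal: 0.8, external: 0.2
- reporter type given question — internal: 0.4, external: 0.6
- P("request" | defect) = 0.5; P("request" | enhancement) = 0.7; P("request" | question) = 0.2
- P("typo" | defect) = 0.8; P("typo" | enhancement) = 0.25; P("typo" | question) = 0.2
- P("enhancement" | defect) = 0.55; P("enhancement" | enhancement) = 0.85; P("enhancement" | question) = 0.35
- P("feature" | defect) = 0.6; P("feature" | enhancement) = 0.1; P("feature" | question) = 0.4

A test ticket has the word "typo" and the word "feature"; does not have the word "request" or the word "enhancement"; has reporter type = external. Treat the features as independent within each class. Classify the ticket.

defect

defect: 0.35 × 0.6 × (1−0.5) × 0.8 × (1−0.55) × 0.6 = 0.02268
enhancement: 0.55 × 0.2 × (1−0.7) × 0.25 × (1−0.85) × 0.1 = 0.00012375
question: 0.1 × 0.6 × (1−0.2) × 0.2 × (1−0.35) × 0.4 = 0.002496
Highest score → defect.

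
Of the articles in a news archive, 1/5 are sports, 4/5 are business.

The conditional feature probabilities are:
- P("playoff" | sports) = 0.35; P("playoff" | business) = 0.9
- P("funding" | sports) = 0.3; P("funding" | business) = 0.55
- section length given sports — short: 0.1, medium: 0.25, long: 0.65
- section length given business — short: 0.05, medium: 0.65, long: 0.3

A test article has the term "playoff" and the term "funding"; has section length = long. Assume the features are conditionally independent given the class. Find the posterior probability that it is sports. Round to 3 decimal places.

sports: 0.2 × 0.35 × 0.3 × 0.65 = 0.01365
business: 0.8 × 0.9 × 0.55 × 0.3 = 0.1188
P(sports | x) = 0.01365 / 0.13245 ≈ 0.103

0.103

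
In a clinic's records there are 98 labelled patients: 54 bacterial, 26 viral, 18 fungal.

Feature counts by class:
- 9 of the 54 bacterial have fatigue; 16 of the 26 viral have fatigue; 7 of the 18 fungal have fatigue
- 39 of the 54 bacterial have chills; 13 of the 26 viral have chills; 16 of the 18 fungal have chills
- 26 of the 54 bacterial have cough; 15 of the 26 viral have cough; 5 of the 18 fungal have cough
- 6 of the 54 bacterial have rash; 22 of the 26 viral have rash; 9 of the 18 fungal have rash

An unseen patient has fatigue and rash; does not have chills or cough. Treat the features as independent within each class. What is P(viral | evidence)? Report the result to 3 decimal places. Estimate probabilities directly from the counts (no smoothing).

bacterial: (54/98) × (9/54) × (15/54) × (28/54) × (6/54) ≈ 0.00146972
viral: (26/98) × (16/26) × (13/26) × (11/26) × (22/26) ≈ 0.0292235
fungal: (18/98) × (7/18) × (2/18) × (13/18) × (9/18) ≈ 0.00286596
P(viral | x) = 0.0292235 / 0.03355918 ≈ 0.871

0.871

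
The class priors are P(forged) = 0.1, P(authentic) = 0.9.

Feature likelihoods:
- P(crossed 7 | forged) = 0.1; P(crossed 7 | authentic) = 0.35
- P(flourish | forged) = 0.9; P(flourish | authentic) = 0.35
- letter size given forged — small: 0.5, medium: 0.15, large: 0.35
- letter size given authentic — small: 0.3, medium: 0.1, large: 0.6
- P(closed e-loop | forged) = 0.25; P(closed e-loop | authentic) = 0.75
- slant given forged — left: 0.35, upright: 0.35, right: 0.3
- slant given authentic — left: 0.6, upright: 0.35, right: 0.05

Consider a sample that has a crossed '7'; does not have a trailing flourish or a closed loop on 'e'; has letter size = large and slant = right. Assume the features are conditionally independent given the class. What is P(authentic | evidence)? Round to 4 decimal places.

forged: 0.1 × 0.1 × (1−0.9) × 0.35 × (1−0.25) × 0.3 = 0.00007875
authentic: 0.9 × 0.35 × (1−0.35) × 0.6 × (1−0.75) × 0.05 = 0.001535625
P(authentic | x) = 0.001535625 / 0.001614375 ≈ 0.9512

0.9512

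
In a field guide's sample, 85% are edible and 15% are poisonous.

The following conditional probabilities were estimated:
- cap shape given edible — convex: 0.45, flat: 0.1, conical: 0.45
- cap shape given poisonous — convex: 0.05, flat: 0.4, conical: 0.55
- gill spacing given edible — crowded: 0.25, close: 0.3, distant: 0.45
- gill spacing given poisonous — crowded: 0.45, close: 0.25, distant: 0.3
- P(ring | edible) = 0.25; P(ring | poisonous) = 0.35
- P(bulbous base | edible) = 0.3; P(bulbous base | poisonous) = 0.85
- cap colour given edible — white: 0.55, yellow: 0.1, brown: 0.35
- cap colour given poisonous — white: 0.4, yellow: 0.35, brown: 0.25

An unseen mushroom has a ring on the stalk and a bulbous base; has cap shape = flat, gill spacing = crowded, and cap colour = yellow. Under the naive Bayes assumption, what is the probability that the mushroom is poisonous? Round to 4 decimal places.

edible: 0.85 × 0.1 × 0.25 × 0.25 × 0.3 × 0.1 = 0.000159375
poisonous: 0.15 × 0.4 × 0.45 × 0.35 × 0.85 × 0.35 = 0.002811375
P(poisonous | x) = 0.002811375 / 0.00297075 ≈ 0.9464

0.9464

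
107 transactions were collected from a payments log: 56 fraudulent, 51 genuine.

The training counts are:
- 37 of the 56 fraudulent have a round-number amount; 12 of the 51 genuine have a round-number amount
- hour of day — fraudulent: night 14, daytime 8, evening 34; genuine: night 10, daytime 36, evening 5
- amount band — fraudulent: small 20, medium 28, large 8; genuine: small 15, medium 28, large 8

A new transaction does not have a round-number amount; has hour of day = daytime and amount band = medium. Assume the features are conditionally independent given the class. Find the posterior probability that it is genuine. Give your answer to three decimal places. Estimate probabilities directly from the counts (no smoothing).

fraudulent: (56/107) × (19/56) × (8/56) × (28/56) ≈ 0.0126836
genuine: (51/107) × (39/51) × (36/51) × (28/51) ≈ 0.141254
P(genuine | x) = 0.141254 / 0.1539376 ≈ 0.918

0.918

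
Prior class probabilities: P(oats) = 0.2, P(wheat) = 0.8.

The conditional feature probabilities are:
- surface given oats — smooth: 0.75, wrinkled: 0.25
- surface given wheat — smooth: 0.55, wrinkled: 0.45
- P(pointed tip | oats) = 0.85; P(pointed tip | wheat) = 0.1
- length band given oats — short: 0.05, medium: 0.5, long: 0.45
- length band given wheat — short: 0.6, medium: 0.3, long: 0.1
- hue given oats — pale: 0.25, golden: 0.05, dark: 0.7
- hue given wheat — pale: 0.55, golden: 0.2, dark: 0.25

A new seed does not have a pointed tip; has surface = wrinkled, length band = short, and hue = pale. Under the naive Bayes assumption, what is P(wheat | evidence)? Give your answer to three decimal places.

oats: 0.2 × 0.25 × (1−0.85) × 0.05 × 0.25 = 0.00009375
wheat: 0.8 × 0.45 × (1−0.1) × 0.6 × 0.55 = 0.10692
P(wheat | x) = 0.10692 / 0.10701375 ≈ 0.999

0.999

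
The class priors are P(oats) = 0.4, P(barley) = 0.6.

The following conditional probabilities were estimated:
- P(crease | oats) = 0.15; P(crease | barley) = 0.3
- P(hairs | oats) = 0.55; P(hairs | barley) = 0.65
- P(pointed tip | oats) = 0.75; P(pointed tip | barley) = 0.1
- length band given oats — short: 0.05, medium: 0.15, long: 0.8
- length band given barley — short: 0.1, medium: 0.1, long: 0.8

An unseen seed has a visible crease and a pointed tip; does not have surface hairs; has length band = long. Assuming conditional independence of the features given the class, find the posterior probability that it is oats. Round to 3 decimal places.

oats: 0.4 × 0.15 × (1−0.55) × 0.75 × 0.8 = 0.0162
barley: 0.6 × 0.3 × (1−0.65) × 0.1 × 0.8 = 0.00504
P(oats | x) = 0.0162 / 0.02124 ≈ 0.763

0.763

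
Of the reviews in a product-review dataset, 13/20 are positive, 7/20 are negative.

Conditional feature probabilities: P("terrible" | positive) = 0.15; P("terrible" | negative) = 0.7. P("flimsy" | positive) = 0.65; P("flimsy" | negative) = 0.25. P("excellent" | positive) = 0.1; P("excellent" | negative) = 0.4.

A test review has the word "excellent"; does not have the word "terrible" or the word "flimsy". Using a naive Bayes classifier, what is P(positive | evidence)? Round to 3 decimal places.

positive: 0.65 × (1−0.15) × (1−0.65) × 0.1 = 0.0193375
negative: 0.35 × (1−0.7) × (1−0.25) × 0.4 = 0.0315
P(positive | x) = 0.0193375 / 0.0508375 ≈ 0.380

0.380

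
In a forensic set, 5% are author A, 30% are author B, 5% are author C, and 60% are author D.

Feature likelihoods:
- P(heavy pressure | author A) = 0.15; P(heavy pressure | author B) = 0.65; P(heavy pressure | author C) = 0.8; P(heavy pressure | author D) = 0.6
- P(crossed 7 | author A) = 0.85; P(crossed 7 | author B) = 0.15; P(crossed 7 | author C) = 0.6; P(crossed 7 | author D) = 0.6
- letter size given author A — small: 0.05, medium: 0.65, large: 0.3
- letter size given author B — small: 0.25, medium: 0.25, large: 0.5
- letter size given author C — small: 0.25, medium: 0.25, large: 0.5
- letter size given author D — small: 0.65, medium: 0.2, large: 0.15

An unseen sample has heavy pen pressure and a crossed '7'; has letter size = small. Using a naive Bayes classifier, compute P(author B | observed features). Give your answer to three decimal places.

0.047

author A: 0.05 × 0.15 × 0.85 × 0.05 = 0.00031875
author B: 0.3 × 0.65 × 0.15 × 0.25 = 0.0073125
author C: 0.05 × 0.8 × 0.6 × 0.25 = 0.006
author D: 0.6 × 0.6 × 0.6 × 0.65 = 0.1404
P(author B | x) = 0.0073125 / 0.15403125 ≈ 0.047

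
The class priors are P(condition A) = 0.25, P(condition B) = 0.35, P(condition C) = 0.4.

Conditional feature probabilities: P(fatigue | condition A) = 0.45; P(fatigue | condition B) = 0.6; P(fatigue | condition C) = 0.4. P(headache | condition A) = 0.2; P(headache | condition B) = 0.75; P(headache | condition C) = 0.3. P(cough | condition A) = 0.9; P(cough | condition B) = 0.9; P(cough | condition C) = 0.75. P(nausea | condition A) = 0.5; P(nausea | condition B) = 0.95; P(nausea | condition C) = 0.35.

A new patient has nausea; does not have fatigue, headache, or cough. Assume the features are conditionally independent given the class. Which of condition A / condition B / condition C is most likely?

condition C

condition A: 0.25 × (1−0.45) × (1−0.2) × (1−0.9) × 0.5 = 0.0055
condition B: 0.35 × (1−0.6) × (1−0.75) × (1−0.9) × 0.95 = 0.003325
condition C: 0.4 × (1−0.4) × (1−0.3) × (1−0.75) × 0.35 = 0.0147
Highest score → condition C.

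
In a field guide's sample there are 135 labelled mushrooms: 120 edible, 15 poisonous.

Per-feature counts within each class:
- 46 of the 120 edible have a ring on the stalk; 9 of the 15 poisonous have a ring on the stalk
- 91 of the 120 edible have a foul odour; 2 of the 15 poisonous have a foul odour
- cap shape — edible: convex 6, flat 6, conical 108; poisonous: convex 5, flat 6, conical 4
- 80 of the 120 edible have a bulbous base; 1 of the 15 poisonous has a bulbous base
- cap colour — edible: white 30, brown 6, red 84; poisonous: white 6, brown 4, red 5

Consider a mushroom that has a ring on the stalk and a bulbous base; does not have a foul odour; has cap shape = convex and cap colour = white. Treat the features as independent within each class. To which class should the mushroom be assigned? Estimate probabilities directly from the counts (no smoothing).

edible

edible: (120/135) × (46/120) × (29/120) × (6/120) × (80/120) × (30/120) ≈ 0.000686214
poisonous: (15/135) × (9/15) × (13/15) × (5/15) × (1/15) × (6/15) ≈ 0.00051358
Highest score → edible.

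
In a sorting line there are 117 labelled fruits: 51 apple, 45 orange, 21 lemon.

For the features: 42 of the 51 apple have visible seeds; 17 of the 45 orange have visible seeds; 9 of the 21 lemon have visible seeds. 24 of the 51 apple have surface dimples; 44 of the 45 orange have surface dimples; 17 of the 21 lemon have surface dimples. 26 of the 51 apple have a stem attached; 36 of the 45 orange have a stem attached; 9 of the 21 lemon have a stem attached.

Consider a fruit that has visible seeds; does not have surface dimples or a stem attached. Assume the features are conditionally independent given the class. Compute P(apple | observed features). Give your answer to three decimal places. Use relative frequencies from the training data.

apple: (51/117) × (42/51) × (27/51) × (25/51) ≈ 0.0931594
orange: (45/117) × (17/45) × (1/45) × (9/45) ≈ 0.000645774
lemon: (21/117) × (9/21) × (4/21) × (12/21) ≈ 0.00837258
P(apple | x) = 0.0931594 / 0.102177754 ≈ 0.912

0.912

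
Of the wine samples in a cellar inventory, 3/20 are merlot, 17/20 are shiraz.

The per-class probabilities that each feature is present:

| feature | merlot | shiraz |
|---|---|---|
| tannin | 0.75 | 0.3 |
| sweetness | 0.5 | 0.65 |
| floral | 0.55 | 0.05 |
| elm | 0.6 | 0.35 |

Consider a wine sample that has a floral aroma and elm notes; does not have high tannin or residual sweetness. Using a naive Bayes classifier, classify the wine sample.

merlot

merlot: 0.15 × (1−0.75) × (1−0.5) × 0.55 × 0.6 = 0.0061875
shiraz: 0.85 × (1−0.3) × (1−0.65) × 0.05 × 0.35 = 0.003644375
Highest score → merlot.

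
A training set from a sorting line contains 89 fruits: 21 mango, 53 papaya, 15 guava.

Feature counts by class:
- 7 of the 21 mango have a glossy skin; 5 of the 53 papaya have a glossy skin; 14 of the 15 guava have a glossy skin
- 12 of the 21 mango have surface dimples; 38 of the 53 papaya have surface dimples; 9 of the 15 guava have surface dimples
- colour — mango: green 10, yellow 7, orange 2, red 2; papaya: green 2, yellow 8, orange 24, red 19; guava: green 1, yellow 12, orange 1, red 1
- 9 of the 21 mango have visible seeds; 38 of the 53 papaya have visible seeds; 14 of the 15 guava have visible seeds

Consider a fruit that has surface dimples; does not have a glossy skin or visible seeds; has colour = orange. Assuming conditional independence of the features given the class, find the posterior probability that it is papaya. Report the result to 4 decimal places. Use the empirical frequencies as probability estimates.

0.9097

mango: (21/89) × (14/21) × (12/21) × (2/21) × (12/21) ≈ 0.00489184
papaya: (53/89) × (48/53) × (38/53) × (24/53) × (15/53) ≈ 0.0495575
guava: (15/89) × (1/15) × (9/15) × (1/15) × (1/15) ≈ 0.0000299625
P(papaya | x) = 0.0495575 / 0.0544793025 ≈ 0.9097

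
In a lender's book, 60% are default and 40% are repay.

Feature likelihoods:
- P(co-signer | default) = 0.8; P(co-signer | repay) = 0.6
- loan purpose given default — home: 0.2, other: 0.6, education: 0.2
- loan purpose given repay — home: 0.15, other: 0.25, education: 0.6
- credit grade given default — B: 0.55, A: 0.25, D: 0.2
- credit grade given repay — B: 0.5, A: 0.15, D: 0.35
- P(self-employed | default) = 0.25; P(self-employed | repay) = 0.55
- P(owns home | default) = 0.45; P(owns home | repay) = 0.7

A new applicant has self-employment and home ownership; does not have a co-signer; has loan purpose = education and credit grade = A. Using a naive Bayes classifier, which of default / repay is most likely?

default: 0.6 × (1−0.8) × 0.2 × 0.25 × 0.25 × 0.45 = 0.000675
repay: 0.4 × (1−0.6) × 0.6 × 0.15 × 0.55 × 0.7 = 0.005544
Highest score → repay.

repay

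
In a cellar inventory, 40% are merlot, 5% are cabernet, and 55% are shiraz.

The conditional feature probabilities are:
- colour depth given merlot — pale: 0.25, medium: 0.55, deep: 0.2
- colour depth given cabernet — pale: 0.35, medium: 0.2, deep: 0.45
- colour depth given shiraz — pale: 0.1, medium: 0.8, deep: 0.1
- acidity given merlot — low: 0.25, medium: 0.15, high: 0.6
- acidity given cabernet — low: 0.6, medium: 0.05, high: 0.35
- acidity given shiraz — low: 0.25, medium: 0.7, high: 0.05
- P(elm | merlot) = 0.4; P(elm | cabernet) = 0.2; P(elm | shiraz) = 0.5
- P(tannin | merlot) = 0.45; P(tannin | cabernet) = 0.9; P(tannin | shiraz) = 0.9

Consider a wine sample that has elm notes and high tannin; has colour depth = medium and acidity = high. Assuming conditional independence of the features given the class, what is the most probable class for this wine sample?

merlot

merlot: 0.4 × 0.55 × 0.6 × 0.4 × 0.45 = 0.02376
cabernet: 0.05 × 0.2 × 0.35 × 0.2 × 0.9 = 0.00063
shiraz: 0.55 × 0.8 × 0.05 × 0.5 × 0.9 = 0.0099
Highest score → merlot.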